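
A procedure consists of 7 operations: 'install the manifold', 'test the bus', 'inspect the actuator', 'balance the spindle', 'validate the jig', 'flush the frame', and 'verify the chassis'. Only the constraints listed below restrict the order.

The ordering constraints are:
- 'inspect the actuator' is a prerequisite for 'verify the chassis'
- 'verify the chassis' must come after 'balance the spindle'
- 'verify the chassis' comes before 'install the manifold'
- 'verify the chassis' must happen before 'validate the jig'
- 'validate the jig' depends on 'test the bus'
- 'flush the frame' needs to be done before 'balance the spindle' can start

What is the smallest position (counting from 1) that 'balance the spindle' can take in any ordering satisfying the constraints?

2

The only operation forced before 'balance the spindle' (directly or transitively) is 'flush the frame'.
With 1 mandatory predecessor, the earliest 'balance the spindle' can sit is position 1+1 = 2, and placing just that one first achieves it.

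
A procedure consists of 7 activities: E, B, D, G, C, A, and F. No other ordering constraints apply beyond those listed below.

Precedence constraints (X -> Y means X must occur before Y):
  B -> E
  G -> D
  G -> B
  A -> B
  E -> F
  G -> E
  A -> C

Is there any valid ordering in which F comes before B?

Following B → E → F, B must precede F in every valid ordering.
So no valid ordering can have F before B.

No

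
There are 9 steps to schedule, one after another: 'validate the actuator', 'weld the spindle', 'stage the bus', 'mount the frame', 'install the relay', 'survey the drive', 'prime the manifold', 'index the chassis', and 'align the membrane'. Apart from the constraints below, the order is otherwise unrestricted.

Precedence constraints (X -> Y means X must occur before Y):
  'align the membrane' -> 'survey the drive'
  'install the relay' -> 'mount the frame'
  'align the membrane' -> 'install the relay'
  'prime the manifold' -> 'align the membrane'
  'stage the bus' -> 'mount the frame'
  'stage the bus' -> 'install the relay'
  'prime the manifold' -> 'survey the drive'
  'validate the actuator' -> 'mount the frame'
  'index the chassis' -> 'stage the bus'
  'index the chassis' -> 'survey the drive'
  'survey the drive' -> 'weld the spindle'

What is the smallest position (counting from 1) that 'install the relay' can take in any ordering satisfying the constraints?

5

Working backwards through the constraints from 'install the relay', its full set of required predecessors is 'stage the bus', 'prime the manifold', 'index the chassis', 'align the membrane' — 4 of them.
With 4 mandatory predecessors, the earliest 'install the relay' can sit is position 4+1 = 5, and placing just those 4 first achieves it.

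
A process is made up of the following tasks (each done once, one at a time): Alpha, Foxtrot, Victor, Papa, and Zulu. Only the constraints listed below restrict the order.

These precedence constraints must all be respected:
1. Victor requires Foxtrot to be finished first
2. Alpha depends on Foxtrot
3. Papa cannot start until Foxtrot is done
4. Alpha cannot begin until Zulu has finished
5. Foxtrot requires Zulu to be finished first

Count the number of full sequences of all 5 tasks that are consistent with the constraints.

Zulu is the only task with nothing required before it, so every ordering starts there.
Enumerating by repeatedly choosing an available task (one whose prerequisites are all placed) gives 6 distinct complete orderings.

6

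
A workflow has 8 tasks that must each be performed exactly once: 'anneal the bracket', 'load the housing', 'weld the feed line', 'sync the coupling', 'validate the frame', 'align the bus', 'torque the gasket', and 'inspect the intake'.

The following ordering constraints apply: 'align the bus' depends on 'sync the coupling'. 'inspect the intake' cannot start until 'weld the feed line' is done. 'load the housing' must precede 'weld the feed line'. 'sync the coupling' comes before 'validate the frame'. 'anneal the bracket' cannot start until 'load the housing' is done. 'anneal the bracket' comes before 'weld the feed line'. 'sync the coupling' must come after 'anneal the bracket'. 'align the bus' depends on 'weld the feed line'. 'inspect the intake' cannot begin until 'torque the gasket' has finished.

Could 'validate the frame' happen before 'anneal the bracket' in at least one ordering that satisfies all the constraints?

Following 'anneal the bracket' → 'sync the coupling' → 'validate the frame', 'anneal the bracket' must precede 'validate the frame' in every valid ordering.
Hence 'validate the frame' can never be scheduled before 'anneal the bracket'.

No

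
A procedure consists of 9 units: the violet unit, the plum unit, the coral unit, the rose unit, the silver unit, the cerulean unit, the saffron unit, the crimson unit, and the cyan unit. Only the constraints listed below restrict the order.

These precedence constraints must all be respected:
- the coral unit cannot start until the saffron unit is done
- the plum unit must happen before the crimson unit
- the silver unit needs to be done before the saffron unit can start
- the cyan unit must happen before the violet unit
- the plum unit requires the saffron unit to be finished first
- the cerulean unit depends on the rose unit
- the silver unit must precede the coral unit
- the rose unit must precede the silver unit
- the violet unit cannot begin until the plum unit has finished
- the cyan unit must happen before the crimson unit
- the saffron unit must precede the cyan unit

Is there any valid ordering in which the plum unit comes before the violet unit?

The constraints force the plum unit before the violet unit, so yes — every valid ordering has the plum unit earlier.

Yes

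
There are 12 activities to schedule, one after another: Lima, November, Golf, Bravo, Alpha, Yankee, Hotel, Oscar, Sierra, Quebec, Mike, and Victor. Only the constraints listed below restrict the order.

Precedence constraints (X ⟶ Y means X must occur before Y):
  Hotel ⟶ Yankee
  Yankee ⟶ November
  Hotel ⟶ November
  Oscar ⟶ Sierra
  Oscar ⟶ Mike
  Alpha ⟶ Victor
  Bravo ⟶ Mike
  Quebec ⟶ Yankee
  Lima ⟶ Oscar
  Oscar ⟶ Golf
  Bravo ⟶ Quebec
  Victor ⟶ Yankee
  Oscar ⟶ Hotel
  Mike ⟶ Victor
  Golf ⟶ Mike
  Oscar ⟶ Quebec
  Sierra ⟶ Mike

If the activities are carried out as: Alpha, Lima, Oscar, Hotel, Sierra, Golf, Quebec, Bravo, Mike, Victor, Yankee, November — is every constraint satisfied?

The sequence places Quebec ahead of Bravo.
That contradicts the constraint that Bravo must precede Quebec.

No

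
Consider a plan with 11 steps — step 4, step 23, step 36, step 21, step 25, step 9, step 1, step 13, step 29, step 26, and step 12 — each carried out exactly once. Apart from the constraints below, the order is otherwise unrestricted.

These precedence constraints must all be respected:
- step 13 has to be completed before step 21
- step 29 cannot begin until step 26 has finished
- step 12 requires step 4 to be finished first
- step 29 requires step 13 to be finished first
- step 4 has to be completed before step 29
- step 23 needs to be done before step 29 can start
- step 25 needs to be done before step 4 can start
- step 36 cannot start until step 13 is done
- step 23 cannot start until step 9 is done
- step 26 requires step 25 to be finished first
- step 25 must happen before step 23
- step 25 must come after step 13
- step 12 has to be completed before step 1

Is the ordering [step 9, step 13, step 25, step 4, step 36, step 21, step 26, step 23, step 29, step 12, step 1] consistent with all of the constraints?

Every stated constraint is respected: step 9 sits at position 1, ahead of step 23 at position 8, and each of the other listed pairs likewise has the predecessor earlier in the sequence.

Yes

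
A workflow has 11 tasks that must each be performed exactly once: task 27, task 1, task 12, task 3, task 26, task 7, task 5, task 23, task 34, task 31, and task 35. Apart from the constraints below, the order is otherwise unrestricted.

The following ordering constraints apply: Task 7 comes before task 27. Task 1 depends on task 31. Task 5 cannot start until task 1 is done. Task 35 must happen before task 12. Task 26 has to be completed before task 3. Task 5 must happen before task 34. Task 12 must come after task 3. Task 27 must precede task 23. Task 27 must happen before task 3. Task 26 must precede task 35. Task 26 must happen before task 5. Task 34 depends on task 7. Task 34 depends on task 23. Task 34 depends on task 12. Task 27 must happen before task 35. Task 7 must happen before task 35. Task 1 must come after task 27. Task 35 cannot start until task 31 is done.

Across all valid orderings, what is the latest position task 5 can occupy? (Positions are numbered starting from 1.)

10

The only task forced after task 5 (directly or by a chain) is task 34.
So at least 1 task follows task 5, putting task 5 no later than position 10. That position is achievable by scheduling everything else first.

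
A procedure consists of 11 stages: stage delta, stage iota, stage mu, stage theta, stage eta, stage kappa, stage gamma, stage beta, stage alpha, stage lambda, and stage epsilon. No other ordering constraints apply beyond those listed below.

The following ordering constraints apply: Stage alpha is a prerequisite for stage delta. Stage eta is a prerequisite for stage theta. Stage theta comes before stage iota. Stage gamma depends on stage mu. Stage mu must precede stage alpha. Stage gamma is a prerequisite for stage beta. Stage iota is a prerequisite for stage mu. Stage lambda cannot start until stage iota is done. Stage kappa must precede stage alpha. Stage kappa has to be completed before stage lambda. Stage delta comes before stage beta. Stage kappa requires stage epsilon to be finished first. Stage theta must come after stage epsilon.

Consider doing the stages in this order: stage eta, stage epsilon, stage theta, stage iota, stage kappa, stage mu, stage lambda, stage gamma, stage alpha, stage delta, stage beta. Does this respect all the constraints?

Checking each listed constraint against this order: for instance, stage kappa is in position 5 and stage alpha in position 9, so that constraint holds — and the remaining constraints check out the same way.

Yes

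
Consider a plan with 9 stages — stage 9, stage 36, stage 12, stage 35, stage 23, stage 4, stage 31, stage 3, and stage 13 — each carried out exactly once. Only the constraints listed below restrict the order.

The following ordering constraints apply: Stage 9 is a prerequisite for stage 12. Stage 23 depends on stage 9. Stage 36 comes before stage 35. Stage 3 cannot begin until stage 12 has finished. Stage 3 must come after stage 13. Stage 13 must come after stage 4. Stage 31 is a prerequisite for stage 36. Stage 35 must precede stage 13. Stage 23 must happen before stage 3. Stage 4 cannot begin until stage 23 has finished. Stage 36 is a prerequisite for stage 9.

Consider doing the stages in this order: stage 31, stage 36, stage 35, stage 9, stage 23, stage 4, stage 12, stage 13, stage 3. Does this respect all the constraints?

Yes

Every stated constraint is respected: stage 35 sits at position 3, ahead of stage 13 at position 8, and each of the other listed pairs likewise has the predecessor earlier in the sequence.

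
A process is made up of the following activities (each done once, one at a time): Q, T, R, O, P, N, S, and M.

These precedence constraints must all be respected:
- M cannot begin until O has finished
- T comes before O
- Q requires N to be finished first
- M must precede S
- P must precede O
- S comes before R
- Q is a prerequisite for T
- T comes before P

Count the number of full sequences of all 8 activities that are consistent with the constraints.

1

Only N has no prerequisites, so it must go first.
Every activity is then forced in turn, so only 1 complete ordering is consistent with the constraints.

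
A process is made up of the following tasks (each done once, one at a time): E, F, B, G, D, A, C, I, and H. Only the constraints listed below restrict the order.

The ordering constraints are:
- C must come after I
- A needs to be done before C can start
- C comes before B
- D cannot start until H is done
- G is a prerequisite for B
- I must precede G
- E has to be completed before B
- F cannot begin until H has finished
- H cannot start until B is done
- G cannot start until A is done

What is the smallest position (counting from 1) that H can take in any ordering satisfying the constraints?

Every task that must precede H has to come before it. Tracing all chains that end at H, those tasks are: E, B, G, A, C, I — 6 in total.
With 6 mandatory predecessors, the earliest H can sit is position 6+1 = 7, and placing just those 6 first achieves it.

7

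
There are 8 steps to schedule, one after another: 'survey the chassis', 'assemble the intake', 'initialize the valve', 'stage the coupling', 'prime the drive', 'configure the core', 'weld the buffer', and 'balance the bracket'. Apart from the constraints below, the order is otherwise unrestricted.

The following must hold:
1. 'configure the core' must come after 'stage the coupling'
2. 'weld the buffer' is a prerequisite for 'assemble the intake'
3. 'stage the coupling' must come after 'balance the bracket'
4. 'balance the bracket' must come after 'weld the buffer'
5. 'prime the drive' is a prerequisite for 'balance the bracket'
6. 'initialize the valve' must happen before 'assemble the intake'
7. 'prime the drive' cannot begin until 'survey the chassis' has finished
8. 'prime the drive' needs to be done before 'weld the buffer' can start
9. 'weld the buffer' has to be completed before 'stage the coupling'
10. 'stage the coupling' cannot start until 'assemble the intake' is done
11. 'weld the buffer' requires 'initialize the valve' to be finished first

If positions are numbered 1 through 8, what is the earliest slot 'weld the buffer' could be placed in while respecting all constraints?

Every step that must precede 'weld the buffer' has to come before it. Tracing all chains that end at 'weld the buffer', those steps are: 'survey the chassis', 'initialize the valve', 'prime the drive' — 3 in total.
So at minimum 3 steps come before 'weld the buffer', putting 'weld the buffer' no earlier than position 4. That position is achievable by scheduling exactly those predecessors first.

4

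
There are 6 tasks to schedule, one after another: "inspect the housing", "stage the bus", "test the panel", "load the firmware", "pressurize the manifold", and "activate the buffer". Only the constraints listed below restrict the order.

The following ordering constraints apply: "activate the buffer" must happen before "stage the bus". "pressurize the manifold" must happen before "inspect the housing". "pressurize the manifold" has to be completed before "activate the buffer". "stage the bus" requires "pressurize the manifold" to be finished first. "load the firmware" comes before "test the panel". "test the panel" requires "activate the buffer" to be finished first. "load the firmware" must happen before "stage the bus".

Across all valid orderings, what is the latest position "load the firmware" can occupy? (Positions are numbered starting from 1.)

4

The tasks that are forced after "load the firmware", directly or by a chain of constraints, are "stage the bus", "test the panel". That's 2 tasks.
So at least 2 tasks follow "load the firmware", putting "load the firmware" no later than position 4. That position is achievable by scheduling everything else first.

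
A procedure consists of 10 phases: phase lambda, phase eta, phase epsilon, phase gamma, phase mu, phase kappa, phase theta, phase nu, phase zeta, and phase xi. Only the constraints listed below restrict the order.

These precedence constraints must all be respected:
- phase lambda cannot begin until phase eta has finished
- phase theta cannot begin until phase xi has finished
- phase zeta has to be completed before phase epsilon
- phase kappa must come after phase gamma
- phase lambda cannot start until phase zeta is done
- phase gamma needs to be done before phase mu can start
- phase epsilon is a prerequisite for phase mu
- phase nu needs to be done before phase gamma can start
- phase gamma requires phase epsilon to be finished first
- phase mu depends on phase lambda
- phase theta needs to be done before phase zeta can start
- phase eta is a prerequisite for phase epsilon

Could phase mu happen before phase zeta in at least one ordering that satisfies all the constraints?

The constraints give a chain phase zeta → phase lambda → phase mu, which forces phase zeta before phase mu.
Hence phase mu can never be scheduled before phase zeta.

No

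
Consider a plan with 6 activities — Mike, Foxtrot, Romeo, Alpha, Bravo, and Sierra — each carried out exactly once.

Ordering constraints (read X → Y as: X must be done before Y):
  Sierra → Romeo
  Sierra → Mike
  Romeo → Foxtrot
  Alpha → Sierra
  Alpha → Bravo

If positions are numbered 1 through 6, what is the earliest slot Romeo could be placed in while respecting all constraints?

3

Every activity that must precede Romeo has to come before it. Tracing all chains that end at Romeo, those activities are: Alpha, Sierra — 2 in total.
With 2 mandatory predecessors, the earliest Romeo can sit is position 2+1 = 3, and placing just those 2 first achieves it.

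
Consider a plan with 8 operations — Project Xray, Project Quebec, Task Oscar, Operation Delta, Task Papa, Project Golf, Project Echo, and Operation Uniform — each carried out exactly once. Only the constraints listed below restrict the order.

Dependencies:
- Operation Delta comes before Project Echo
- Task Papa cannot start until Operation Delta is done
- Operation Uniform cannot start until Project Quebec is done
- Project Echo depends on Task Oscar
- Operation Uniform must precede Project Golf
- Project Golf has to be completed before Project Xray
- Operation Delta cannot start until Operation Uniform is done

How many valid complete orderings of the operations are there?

The operations with no prerequisites are Project Quebec, Task Oscar; any of them can be placed first.
Systematically extending each partial ordering one operation at a time and counting, there are 115 complete orderings.

115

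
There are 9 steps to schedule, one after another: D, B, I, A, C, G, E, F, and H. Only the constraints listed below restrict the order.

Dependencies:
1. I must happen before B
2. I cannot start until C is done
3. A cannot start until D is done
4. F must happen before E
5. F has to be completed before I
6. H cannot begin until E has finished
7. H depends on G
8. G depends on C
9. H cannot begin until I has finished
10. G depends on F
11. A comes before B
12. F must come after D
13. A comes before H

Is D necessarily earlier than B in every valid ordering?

Yes

Tracing the constraints gives a chain: D → A → B.
So D must precede B in any valid ordering.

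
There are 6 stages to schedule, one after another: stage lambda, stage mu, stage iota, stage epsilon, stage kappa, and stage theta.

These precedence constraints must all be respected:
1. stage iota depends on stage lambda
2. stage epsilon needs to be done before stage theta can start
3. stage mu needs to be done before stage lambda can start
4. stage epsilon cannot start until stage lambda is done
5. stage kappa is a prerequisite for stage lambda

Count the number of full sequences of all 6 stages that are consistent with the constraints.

2 stages have no prerequisites (stage mu, stage kappa), so any of them could come first.
Enumerating by repeatedly choosing an available stage (one whose prerequisites are all placed) gives 6 distinct complete orderings.

6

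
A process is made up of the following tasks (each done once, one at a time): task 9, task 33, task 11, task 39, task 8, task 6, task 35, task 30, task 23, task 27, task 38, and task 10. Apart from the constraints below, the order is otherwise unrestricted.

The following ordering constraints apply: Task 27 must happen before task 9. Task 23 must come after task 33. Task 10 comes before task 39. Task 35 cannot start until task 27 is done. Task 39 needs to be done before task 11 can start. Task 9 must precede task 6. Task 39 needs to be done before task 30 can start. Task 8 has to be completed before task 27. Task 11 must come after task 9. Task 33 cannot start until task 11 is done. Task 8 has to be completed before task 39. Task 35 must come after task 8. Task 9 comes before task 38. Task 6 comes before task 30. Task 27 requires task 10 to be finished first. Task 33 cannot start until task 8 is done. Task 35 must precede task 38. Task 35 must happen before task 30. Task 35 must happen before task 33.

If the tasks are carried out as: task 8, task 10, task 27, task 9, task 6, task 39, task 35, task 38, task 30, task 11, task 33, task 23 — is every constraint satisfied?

Yes

Checking each listed constraint against this order: for instance, task 8 is in position 1 and task 33 in position 11, so that constraint holds — and the remaining constraints check out the same way.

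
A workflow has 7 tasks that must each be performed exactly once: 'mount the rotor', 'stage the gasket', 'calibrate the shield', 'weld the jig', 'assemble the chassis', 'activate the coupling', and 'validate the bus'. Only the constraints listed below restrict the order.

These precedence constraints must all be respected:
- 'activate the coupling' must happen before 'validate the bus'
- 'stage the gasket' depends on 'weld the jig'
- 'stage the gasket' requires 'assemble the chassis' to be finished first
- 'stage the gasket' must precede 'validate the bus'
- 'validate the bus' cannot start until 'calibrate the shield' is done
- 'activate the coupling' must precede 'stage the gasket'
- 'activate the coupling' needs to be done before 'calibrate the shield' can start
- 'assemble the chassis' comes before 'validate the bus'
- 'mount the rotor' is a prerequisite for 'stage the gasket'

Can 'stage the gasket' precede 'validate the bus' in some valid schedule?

Yes

The constraints force 'stage the gasket' before 'validate the bus', so yes — every valid ordering has 'stage the gasket' earlier.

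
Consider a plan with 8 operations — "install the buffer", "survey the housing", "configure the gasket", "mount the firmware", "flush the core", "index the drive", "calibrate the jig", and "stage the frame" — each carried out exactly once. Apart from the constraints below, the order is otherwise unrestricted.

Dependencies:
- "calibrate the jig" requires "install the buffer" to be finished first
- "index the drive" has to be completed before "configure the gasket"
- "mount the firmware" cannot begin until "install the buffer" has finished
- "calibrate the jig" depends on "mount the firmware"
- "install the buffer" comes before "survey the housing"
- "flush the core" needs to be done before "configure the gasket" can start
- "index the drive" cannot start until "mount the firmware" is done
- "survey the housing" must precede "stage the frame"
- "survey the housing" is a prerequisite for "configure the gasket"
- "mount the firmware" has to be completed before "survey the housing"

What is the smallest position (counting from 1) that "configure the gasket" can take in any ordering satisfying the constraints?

Working backwards through the constraints from "configure the gasket", its full set of required predecessors is "install the buffer", "survey the housing", "mount the firmware", "flush the core", "index the drive" — 5 of them.
With 5 mandatory predecessors, the earliest "configure the gasket" can sit is position 5+1 = 6, and placing just those 5 first achieves it.

6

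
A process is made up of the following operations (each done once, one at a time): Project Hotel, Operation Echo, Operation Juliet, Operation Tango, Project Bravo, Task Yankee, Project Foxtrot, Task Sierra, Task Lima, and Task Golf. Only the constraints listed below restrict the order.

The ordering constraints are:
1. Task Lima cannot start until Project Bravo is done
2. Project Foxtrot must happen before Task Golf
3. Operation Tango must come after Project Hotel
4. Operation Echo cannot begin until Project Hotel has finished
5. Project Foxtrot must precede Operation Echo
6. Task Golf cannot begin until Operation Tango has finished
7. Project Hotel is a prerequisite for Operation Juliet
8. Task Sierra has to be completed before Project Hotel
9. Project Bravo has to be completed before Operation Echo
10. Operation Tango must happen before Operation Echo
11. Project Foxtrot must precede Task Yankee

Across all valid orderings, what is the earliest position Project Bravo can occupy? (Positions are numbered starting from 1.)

1

Nothing is required before Project Bravo; it can be the very first operation.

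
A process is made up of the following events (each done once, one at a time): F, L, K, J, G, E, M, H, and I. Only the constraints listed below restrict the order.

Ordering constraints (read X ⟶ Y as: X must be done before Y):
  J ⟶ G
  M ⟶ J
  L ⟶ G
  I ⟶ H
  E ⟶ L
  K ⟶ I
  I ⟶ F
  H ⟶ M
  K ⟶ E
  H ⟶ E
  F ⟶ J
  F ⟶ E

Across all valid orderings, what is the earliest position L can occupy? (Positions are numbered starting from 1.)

Every event that must precede L has to come before it. Tracing all chains that end at L, those events are: F, K, E, H, I — 5 in total.
With 5 mandatory predecessors, the earliest L can sit is position 5+1 = 6, and placing just those 5 first achieves it.

6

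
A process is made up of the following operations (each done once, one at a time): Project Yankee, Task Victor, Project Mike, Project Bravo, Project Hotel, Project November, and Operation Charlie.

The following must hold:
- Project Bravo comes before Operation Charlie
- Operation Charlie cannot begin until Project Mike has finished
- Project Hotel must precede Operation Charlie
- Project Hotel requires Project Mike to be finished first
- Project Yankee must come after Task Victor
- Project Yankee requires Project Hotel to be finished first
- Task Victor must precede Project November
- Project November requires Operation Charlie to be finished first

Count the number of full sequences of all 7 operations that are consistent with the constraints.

3 operations have no prerequisites (Task Victor, Project Mike, Project Bravo), so any of them could come first.
Systematically extending each partial ordering one operation at a time and counting, there are 45 complete orderings.

45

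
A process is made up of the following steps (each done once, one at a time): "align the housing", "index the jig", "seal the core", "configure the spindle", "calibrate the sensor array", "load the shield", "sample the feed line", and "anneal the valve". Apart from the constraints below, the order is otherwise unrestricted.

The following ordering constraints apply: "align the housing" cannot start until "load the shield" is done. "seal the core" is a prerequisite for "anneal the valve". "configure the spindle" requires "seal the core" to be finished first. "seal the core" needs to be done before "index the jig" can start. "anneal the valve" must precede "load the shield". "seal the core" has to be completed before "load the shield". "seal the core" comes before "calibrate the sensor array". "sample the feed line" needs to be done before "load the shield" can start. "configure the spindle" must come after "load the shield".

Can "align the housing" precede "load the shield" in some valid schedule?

Following "load the shield" → "align the housing", "load the shield" must precede "align the housing" in every valid ordering.
So no valid ordering can have "align the housing" before "load the shield".

No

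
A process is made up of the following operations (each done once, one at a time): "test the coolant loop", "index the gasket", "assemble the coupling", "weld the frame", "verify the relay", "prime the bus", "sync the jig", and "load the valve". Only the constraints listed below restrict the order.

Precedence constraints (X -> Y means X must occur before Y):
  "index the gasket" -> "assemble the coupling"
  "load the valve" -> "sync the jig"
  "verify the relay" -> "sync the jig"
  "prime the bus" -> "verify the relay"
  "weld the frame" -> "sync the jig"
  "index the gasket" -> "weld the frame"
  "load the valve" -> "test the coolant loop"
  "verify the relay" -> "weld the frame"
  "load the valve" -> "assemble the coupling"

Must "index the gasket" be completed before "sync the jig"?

Yes

Following the dependencies: "index the gasket" → "weld the frame" → "sync the jig".
So "index the gasket" must precede "sync the jig" in any valid ordering.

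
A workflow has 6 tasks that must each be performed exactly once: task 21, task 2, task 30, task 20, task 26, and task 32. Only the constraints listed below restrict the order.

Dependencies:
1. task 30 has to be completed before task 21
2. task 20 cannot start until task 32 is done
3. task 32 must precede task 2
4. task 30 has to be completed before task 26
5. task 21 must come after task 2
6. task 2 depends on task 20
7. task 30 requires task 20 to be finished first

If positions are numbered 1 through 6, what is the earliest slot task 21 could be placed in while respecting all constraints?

The tasks that are forced before task 21, directly or transitively, are task 2, task 30, task 20, task 32. That's 4 tasks.
So at minimum 4 tasks come before task 21, putting task 21 no earlier than position 5. That position is achievable by scheduling exactly those predecessors first.

5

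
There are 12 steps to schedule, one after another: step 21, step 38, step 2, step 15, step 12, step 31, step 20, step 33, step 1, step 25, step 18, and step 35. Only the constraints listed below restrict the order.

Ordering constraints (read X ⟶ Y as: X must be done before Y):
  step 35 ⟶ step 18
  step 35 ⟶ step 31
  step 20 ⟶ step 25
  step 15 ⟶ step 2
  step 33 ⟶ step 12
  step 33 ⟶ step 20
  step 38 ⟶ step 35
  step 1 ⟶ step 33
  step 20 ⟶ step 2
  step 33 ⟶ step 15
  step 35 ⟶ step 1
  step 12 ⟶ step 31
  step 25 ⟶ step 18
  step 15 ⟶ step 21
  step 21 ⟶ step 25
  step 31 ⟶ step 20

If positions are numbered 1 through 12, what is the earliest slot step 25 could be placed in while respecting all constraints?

10

The steps that are forced before step 25, directly or transitively, are step 21, step 38, step 15, step 12, step 31, step 20, step 33, step 1, step 35. That's 9 steps.
With 9 mandatory predecessors, the earliest step 25 can sit is position 9+1 = 10, and placing just those 9 first achieves it.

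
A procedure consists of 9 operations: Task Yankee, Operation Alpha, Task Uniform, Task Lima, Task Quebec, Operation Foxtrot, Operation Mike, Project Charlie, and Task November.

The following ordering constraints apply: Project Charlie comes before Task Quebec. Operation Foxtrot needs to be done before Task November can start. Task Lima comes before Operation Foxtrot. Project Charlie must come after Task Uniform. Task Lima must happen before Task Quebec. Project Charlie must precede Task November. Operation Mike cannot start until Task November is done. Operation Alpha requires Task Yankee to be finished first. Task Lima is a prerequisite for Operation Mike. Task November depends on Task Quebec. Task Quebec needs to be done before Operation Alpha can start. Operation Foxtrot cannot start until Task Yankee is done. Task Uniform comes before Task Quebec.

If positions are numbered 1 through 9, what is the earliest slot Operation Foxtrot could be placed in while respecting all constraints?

3

The operations that are forced before Operation Foxtrot, directly or transitively, are Task Yankee, Task Lima. That's 2 operations.
With 2 mandatory predecessors, the earliest Operation Foxtrot can sit is position 2+1 = 3, and placing just those 2 first achieves it.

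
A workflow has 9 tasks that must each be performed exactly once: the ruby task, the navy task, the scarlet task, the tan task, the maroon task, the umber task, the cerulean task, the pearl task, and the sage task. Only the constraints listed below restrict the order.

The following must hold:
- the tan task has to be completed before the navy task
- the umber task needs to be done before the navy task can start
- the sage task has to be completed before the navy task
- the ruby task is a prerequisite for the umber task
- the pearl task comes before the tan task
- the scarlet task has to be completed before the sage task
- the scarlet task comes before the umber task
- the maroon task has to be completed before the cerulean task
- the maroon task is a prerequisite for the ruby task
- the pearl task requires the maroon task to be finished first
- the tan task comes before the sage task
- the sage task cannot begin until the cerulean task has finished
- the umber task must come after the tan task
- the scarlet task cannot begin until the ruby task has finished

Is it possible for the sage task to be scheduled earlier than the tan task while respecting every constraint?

No

The constraints give a chain the tan task → the sage task, which forces the tan task before the sage task.
Hence the sage task can never be scheduled before the tan task.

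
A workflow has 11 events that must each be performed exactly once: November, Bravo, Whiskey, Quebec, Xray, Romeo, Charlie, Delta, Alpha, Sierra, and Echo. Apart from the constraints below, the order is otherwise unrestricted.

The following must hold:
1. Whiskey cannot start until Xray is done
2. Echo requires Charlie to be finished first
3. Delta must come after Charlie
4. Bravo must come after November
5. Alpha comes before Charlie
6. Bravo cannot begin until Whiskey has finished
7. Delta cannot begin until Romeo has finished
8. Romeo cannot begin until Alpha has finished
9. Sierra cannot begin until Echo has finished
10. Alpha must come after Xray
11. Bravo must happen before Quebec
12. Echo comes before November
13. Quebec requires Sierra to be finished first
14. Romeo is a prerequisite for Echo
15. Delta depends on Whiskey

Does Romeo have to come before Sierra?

Yes

Tracing the constraints gives a chain: Romeo → Echo → Sierra.
That forces Romeo before Sierra in every valid schedule.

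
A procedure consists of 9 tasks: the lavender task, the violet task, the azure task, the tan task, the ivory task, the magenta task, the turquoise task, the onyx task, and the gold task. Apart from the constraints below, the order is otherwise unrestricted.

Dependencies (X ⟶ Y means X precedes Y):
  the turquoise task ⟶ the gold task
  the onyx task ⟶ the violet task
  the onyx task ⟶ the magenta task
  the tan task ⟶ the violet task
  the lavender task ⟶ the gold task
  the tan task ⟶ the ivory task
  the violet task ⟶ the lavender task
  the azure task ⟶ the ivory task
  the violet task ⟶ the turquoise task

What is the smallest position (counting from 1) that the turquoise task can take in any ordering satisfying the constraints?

Working backwards through the constraints from the turquoise task, its full set of required predecessors is the violet task, the tan task, the onyx task — 3 of them.
With 3 mandatory predecessors, the earliest the turquoise task can sit is position 3+1 = 4, and placing just those 3 first achieves it.

4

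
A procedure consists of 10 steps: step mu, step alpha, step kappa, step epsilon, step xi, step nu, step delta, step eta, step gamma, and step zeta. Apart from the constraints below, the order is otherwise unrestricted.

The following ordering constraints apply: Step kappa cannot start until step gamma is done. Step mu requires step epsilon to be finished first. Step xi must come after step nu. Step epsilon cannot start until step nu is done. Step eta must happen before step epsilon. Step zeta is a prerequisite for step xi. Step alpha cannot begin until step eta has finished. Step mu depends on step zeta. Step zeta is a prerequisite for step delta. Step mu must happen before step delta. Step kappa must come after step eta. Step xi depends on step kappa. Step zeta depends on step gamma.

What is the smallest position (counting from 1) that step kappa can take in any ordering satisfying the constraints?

3

Every step that must precede step kappa has to come before it. Tracing all chains that end at step kappa, those steps are: step eta, step gamma — 2 in total.
With 2 mandatory predecessors, the earliest step kappa can sit is position 2+1 = 3, and placing just those 2 first achieves it.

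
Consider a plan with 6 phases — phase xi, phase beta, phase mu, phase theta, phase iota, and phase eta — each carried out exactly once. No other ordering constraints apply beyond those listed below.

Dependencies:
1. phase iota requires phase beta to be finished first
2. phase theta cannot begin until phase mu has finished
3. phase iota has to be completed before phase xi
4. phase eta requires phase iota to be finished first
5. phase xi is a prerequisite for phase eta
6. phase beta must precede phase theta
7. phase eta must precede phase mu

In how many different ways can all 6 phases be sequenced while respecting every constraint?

Phase beta is the only phase with nothing required before it, so every ordering starts there.
Continuing from there, at each step only one phase has all its prerequisites placed, so the ordering is fully determined — there is exactly 1.

1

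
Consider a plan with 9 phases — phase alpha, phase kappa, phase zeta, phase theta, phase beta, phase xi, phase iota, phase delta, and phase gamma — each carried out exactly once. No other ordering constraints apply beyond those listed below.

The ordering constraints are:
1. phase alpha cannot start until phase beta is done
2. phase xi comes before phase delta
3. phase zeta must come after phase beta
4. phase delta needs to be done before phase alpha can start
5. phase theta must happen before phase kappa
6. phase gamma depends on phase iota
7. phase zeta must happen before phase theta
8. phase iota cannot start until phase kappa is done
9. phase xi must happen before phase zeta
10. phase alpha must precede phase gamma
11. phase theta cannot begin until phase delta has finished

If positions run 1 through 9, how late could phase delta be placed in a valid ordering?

4

The phases that are forced after phase delta, directly or by a chain of constraints, are phase alpha, phase kappa, phase theta, phase iota, phase gamma. That's 5 phases.
With 5 mandatory successors out of 9 phases total, the latest slot for phase delta is 9−5 = 4, and it's reachable by doing all non-successors before phase delta.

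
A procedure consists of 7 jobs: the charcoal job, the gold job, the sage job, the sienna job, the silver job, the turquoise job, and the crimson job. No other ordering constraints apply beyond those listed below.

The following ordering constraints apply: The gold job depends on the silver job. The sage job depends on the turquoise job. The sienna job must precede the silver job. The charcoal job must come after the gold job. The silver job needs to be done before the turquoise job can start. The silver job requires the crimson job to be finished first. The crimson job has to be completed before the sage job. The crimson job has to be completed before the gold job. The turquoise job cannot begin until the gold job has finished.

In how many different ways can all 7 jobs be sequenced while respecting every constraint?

6

The jobs with no prerequisites are the sienna job, the crimson job; any of them can be placed first.
Systematically extending each partial ordering one job at a time and counting, there are 6 complete orderings.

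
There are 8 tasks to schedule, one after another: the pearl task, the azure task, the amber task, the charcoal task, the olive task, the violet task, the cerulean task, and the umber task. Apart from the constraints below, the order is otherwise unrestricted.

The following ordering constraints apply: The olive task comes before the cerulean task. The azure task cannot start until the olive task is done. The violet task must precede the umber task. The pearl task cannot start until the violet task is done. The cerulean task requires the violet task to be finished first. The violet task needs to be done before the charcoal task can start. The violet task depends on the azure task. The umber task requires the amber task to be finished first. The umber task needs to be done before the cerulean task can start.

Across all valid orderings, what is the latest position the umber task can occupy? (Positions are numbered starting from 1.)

Following the constraints forward from the umber task, its only required successor is the cerulean task.
So at least 1 task follows the umber task, putting the umber task no later than position 7. That position is achievable by scheduling everything else first.

7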